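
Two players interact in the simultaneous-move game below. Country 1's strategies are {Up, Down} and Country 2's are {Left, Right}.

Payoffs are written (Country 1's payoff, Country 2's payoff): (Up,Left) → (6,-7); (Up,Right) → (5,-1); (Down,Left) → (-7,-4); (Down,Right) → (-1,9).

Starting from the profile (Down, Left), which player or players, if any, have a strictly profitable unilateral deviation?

Country 1 at (Down, Left) earns -7; deviating to Up yields 6 — a strict improvement.
Country 2 earns -4; deviating to Right yields 9 — a strict improvement.
Both Country 1 and Country 2 have strictly profitable deviations.

Both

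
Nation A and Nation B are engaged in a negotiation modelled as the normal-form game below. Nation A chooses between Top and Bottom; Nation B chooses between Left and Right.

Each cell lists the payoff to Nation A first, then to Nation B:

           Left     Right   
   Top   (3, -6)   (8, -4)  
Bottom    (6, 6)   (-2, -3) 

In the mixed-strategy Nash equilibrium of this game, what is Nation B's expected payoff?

First find x, the probability Nation A plays Top, from Nation B's indifference between Left and Right: −6x + 6(1−x) = −4x − 3(1−x), giving x = 9/11.
Since Nation B is indifferent in equilibrium, Nation B's expected payoff equals the payoff from either column against (9/11, 2/11). Using Left: −6(9/11) + 6(2/11) = -42/11.

-42/11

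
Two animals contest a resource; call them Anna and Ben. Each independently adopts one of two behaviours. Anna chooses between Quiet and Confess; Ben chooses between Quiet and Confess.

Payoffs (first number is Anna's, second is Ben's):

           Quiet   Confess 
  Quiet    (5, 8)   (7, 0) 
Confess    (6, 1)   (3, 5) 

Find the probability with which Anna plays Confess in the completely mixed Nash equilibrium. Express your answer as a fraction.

Let x be the probability that Anna plays Quiet. In a completely mixed equilibrium, Ben must be indifferent between Quiet and Confess.
Ben's expected payoff from Quiet is 8x + (1−x); from Confess it is 5(1−x).
Setting these equal: 7x + 1 = −5x + 5, so x = 1/3.
Therefore Anna plays Confess with probability 1 − 1/3 = 2/3.

2/3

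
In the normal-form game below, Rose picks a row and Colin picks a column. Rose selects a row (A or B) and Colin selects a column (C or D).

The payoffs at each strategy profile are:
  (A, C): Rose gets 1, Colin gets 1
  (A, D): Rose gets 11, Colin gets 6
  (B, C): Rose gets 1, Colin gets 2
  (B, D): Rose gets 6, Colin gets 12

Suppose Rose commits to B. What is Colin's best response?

D

Against B, Colin earns 2 from C and 12 from D.
So D is the best response.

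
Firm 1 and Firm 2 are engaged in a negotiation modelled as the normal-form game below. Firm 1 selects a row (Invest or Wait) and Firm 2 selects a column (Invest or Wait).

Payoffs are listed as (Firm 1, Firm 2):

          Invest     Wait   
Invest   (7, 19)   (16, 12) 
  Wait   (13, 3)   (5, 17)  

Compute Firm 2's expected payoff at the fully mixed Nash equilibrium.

First find x, the probability Firm 1 plays Invest, from Firm 2's indifference between Invest and Wait: 19x + 3(1−x) = 12x + 17(1−x), giving x = 2/3.
Since Firm 2 is indifferent in equilibrium, Firm 2's expected payoff equals the payoff from either column against (2/3, 1/3). Using Invest: 19(2/3) + 3(1/3) = 41/3.

41/3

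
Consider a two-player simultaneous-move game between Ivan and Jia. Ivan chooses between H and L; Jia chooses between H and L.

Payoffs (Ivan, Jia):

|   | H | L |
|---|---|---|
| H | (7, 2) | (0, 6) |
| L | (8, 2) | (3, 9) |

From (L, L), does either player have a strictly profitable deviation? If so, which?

Neither

Ivan at (L, L) earns 3; deviating to H yields 0 — not better.
Jia earns 9; deviating to H yields 2 — not better.
Neither player can strictly improve; the profile is a Nash equilibrium.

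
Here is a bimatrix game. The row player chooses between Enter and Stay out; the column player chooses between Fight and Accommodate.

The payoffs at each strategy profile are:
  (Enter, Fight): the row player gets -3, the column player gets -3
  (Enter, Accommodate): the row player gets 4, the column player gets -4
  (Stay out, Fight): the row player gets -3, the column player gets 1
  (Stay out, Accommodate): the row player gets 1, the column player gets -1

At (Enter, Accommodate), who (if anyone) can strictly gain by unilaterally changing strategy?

The column player

The row player at (Enter, Accommodate) earns 4; deviating to Stay out yields 1 — not better.
The column player earns -4; deviating to Fight yields -3 — a strict improvement.
Only the column player has a strictly profitable deviation.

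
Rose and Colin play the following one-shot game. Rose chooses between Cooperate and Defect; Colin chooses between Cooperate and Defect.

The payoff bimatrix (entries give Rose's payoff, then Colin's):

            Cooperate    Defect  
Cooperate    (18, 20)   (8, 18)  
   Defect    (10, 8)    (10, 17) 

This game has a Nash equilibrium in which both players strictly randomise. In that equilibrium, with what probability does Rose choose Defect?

Let r be the probability that Rose plays Cooperate. In a completely mixed equilibrium, Colin must be indifferent between Cooperate and Defect.
Colin's expected payoff from Cooperate is 20r + 8(1−r); from Defect it is 18r + 17(1−r).
Setting these equal: 12r + 8 = r + 17, so r = 9/11.
Therefore Rose plays Defect with probability 1 − 9/11 = 2/11.

2/11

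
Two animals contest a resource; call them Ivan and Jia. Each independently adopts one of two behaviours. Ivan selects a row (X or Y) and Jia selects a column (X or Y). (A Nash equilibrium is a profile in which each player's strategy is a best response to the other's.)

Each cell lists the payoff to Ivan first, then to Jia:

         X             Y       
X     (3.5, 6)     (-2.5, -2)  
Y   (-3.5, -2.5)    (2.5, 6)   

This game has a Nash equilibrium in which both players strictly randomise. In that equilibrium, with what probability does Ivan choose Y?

Let x be the probability that Ivan plays X. In a completely mixed equilibrium, Jia must be indifferent between X and Y.
Jia's expected payoff from X is 6x − 2.5(1−x); from Y it is −2x + 6(1−x).
Setting these equal: 8.5x − 2.5 = −8x + 6, so x = 17/33.
Therefore Ivan plays Y with probability 1 − 17/33 = 16/33.

16/33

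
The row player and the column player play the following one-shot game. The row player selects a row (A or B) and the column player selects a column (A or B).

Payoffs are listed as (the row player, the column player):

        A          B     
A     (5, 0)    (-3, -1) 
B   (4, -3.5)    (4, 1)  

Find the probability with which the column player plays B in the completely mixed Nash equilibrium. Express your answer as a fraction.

Let c be the probability that the column player plays A. In a completely mixed equilibrium, the row player must be indifferent between A and B.
The row player's expected payoff from A is 5c − 3(1−c); from B it is 4c + 4(1−c).
Setting these equal: 8c − 3 = 4, so c = 7/8.
Therefore the column player plays B with probability 1 − 7/8 = 1/8.

1/8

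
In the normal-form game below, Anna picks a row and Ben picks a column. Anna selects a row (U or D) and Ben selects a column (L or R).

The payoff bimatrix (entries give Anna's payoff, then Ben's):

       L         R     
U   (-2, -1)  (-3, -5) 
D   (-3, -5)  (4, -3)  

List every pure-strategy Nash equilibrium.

(U, L): Anna gets -2 ≥ -3 from D, and Ben gets -1 ≥ -5 from R — Nash equilibrium.
(U, R): Anna prefers D (4 > -3); Ben prefers L (-1 > -5) — not an equilibrium.
(D, L): Anna prefers U (-2 > -3); Ben prefers R (-3 > -5) — not an equilibrium.
(D, R): Anna gets 4 ≥ -3 from U, and Ben gets -3 ≥ -5 from L — Nash equilibrium.

(U, L) and (D, R)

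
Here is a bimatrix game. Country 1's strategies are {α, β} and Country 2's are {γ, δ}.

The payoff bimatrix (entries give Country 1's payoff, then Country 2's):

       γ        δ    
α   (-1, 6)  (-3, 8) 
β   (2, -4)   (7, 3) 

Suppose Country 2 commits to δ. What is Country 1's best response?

β

Against δ, Country 1 earns -3 from α and 7 from β.
So β is the best response.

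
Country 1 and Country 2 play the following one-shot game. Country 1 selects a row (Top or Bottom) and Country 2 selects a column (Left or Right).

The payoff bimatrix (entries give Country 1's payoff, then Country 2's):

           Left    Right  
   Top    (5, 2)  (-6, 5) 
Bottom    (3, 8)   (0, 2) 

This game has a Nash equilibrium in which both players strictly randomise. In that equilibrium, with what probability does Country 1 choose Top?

2/3

Let x be the probability that Country 1 plays Top. In a completely mixed equilibrium, Country 2 must be indifferent between Left and Right.
Country 2's expected payoff from Left is 2x + 8(1−x); from Right it is 5x + 2(1−x).
Setting these equal: −6x + 8 = 3x + 2, so x = 2/3.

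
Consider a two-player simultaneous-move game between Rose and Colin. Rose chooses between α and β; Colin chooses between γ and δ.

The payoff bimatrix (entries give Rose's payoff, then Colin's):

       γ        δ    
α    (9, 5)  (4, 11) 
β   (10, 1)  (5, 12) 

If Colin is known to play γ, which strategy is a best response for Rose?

Against γ, Rose earns 9 from α and 10 from β.
So β is the best response.

β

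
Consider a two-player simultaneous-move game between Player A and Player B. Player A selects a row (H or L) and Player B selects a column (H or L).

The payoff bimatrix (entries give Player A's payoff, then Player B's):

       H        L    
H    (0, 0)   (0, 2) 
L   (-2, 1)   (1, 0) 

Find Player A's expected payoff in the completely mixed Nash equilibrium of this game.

First find y, the probability Player B plays H, from Player A's indifference between H and L: 0 = −2y + (1−y), giving y = 1/3.
Since Player A is indifferent in equilibrium, Player A's expected payoff equals the payoff from either row against (1/3, 2/3). Using H: 0 = 0.

0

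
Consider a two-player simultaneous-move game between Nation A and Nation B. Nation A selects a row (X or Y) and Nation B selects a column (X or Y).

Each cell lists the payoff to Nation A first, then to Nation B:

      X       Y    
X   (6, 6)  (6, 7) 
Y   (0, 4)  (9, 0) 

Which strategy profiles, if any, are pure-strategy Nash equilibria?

none

(X, X): Nation B prefers Y (7 > 6) — not an equilibrium.
(X, Y): Nation A prefers Y (9 > 6) — not an equilibrium.
(Y, X): Nation A prefers X (6 > 0) — not an equilibrium.
(Y, Y): Nation B prefers X (4 > 0) — not an equilibrium.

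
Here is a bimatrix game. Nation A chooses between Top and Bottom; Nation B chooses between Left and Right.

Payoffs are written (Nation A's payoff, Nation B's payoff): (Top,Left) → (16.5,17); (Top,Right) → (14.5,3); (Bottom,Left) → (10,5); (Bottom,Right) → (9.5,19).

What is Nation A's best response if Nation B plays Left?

Against Left, Nation A earns 16.5 from Top and 10 from Bottom.
So Top is the best response.

Top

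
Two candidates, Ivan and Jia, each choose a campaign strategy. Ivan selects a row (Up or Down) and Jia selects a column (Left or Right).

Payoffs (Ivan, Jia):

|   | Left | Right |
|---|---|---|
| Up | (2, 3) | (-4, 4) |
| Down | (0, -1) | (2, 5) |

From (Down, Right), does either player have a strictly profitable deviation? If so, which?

Ivan at (Down, Right) earns 2; deviating to Up yields -4 — not better.
Jia earns 5; deviating to Left yields -1 — not better.
Neither player can strictly improve; the profile is a Nash equilibrium.

Neither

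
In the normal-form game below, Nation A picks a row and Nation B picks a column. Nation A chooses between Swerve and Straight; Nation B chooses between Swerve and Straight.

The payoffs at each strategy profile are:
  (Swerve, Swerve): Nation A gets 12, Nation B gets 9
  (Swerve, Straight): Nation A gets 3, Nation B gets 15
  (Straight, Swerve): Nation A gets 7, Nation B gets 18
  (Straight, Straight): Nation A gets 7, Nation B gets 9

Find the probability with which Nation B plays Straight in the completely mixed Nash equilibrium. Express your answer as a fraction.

5/9

Let c be the probability that Nation B plays Swerve. In a completely mixed equilibrium, Nation A must be indifferent between Swerve and Straight.
Nation A's expected payoff from Swerve is 12c + 3(1−c); from Straight it is 7c + 7(1−c).
Setting these equal: 9c + 3 = 7, so c = 4/9.
Therefore Nation B plays Straight with probability 1 − 4/9 = 5/9.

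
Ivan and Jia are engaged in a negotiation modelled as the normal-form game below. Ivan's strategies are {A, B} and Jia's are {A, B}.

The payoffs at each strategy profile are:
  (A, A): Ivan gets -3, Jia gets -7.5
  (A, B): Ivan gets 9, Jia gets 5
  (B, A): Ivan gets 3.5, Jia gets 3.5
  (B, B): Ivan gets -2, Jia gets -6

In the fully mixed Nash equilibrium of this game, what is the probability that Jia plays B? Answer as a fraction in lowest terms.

Let c be the probability that Jia plays A. In a completely mixed equilibrium, Ivan must be indifferent between A and B.
Ivan's expected payoff from A is −3c + 9(1−c); from B it is 3.5c − 2(1−c).
Setting these equal: −12c + 9 = 5.5c − 2, so c = 22/35.
Therefore Jia plays B with probability 1 − 22/35 = 13/35.

13/35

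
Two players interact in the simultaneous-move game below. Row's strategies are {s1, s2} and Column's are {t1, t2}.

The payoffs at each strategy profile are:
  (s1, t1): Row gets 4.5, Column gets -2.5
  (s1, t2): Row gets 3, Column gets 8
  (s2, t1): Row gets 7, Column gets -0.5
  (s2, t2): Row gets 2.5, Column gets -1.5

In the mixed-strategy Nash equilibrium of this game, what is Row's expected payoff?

13/4

First find q, the probability Column plays t1, from Row's indifference between s1 and s2: 4.5q + 3(1−q) = 7q + 2.5(1−q), giving q = 1/6.
Since Row is indifferent in equilibrium, Row's expected payoff equals the payoff from either row against (1/6, 5/6). Using s1: 4.5(1/6) + 3(5/6) = 13/4.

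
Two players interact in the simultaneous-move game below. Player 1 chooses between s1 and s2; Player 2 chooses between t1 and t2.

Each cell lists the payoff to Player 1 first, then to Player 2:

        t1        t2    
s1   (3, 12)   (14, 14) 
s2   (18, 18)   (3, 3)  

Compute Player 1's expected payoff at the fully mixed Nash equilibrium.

243/26

First find q, the probability Player 2 plays t1, from Player 1's indifference between s1 and s2: 3q + 14(1−q) = 18q + 3(1−q), giving q = 11/26.
Since Player 1 is indifferent in equilibrium, Player 1's expected payoff equals the payoff from either row against (11/26, 15/26). Using s1: 3(11/26) + 14(15/26) = 243/26.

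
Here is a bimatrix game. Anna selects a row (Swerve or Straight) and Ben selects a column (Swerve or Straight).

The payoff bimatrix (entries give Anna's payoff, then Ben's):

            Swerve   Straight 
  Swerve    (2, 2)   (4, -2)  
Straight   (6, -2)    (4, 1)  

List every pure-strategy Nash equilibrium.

(Swerve, Swerve): Anna prefers Straight (6 > 2) — not an equilibrium.
(Swerve, Straight): Ben prefers Swerve (2 > -2) — not an equilibrium.
(Straight, Swerve): Ben prefers Straight (1 > -2) — not an equilibrium.
(Straight, Straight): Anna gets 4 ≥ 4 from Swerve, and Ben gets 1 ≥ -2 from Swerve — Nash equilibrium.

(Straight, Straight)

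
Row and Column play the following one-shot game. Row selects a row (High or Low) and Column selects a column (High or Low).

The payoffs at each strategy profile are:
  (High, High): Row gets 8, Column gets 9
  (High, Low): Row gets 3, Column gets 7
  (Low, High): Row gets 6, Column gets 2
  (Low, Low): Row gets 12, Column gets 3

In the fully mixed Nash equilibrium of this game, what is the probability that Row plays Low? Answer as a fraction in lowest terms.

Let x be the probability that Row plays High. In a completely mixed equilibrium, Column must be indifferent between High and Low.
Column's expected payoff from High is 9x + 2(1−x); from Low it is 7x + 3(1−x).
Setting these equal: 7x + 2 = 4x + 3, so x = 1/3.
Therefore Row plays Low with probability 1 − 1/3 = 2/3.

2/3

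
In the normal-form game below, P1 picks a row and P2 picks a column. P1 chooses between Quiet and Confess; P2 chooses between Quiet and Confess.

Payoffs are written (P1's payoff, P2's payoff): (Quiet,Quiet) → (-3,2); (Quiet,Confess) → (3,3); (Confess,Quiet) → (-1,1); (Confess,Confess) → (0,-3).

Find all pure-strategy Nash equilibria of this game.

(Quiet, Confess) and (Confess, Quiet)

(Quiet, Quiet): P1 prefers Confess (-1 > -3); P2 prefers Confess (3 > 2) — not an equilibrium.
(Quiet, Confess): P1 gets 3 ≥ 0 from Confess, and P2 gets 3 ≥ 2 from Quiet — Nash equilibrium.
(Confess, Quiet): P1 gets -1 ≥ -3 from Quiet, and P2 gets 1 ≥ -3 from Confess — Nash equilibrium.
(Confess, Confess): P1 prefers Quiet (3 > 0); P2 prefers Quiet (1 > -3) — not an equilibrium.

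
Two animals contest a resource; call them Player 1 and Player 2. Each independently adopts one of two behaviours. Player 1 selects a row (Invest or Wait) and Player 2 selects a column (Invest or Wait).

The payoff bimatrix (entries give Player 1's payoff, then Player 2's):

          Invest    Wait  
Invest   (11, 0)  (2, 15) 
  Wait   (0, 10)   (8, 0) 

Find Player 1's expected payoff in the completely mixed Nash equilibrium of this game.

First find q, the probability Player 2 plays Invest, from Player 1's indifference between Invest and Wait: 11q + 2(1−q) = 8(1−q), giving q = 6/17.
Since Player 1 is indifferent in equilibrium, Player 1's expected payoff equals the payoff from either row against (6/17, 11/17). Using Invest: 11(6/17) + 2(11/17) = 88/17.

88/17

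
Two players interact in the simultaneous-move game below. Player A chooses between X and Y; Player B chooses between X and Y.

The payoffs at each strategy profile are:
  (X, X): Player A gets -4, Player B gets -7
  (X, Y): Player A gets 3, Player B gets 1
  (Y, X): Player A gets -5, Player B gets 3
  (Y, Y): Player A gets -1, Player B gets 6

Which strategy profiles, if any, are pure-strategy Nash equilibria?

(X, X): Player B prefers Y (1 > -7) — not an equilibrium.
(X, Y): Player A gets 3 ≥ -1 from Y, and Player B gets 1 ≥ -7 from X — Nash equilibrium.
(Y, X): Player A prefers X (-4 > -5); Player B prefers Y (6 > 3) — not an equilibrium.
(Y, Y): Player A prefers X (3 > -1) — not an equilibrium.

(X, Y)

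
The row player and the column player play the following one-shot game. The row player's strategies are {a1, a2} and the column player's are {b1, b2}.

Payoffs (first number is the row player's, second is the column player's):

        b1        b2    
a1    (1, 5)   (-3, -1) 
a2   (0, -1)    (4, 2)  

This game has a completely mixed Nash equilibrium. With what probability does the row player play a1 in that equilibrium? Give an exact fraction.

1/3

Let p be the probability that the row player plays a1. In a completely mixed equilibrium, the column player must be indifferent between b1 and b2.
The column player's expected payoff from b1 is 5p − (1−p); from b2 it is −p + 2(1−p).
Setting these equal: 6p − 1 = −3p + 2, so p = 1/3.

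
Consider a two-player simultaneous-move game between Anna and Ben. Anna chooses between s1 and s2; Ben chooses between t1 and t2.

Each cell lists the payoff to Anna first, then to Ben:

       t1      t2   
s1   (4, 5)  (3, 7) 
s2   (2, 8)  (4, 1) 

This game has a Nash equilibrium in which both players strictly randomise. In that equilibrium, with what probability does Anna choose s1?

Let r be the probability that Anna plays s1. In a completely mixed equilibrium, Ben must be indifferent between t1 and t2.
Ben's expected payoff from t1 is 5r + 8(1−r); from t2 it is 7r + (1−r).
Setting these equal: −3r + 8 = 6r + 1, so r = 7/9.

7/9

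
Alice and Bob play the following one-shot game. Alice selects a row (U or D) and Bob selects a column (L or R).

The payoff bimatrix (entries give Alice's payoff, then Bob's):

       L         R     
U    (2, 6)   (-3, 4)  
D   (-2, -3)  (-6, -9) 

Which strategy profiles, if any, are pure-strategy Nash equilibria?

(U, L): Alice gets 2 ≥ -2 from D, and Bob gets 6 ≥ 4 from R — Nash equilibrium.
(U, R): Bob prefers L (6 > 4) — not an equilibrium.
(D, L): Alice prefers U (2 > -2) — not an equilibrium.
(D, R): Alice prefers U (-3 > -6); Bob prefers L (-3 > -9) — not an equilibrium.

(U, L)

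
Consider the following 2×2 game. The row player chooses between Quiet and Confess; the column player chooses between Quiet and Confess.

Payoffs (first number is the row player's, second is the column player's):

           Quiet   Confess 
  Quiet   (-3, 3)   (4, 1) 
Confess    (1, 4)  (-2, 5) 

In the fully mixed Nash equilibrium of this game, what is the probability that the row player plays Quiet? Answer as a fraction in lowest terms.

Let p be the probability that the row player plays Quiet. In a completely mixed equilibrium, the column player must be indifferent between Quiet and Confess.
The column player's expected payoff from Quiet is 3p + 4(1−p); from Confess it is p + 5(1−p).
Setting these equal: −p + 4 = −4p + 5, so p = 1/3.

1/3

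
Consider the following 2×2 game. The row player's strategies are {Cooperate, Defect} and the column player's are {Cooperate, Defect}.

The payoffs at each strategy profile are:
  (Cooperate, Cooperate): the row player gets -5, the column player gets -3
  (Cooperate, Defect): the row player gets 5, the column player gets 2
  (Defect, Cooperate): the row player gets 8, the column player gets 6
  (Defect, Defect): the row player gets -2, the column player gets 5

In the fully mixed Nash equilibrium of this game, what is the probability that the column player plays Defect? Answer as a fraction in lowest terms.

Let y be the probability that the column player plays Cooperate. In a completely mixed equilibrium, the row player must be indifferent between Cooperate and Defect.
The row player's expected payoff from Cooperate is −5y + 5(1−y); from Defect it is 8y − 2(1−y).
Setting these equal: −10y + 5 = 10y − 2, so y = 7/20.
Therefore the column player plays Defect with probability 1 − 7/20 = 13/20.

13/20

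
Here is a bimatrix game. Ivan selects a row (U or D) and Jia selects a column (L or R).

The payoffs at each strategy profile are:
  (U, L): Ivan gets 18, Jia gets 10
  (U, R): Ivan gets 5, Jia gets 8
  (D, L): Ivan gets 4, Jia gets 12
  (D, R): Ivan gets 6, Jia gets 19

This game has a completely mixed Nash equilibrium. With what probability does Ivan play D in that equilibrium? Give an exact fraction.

2/9

Let x be the probability that Ivan plays U. In a completely mixed equilibrium, Jia must be indifferent between L and R.
Jia's expected payoff from L is 10x + 12(1−x); from R it is 8x + 19(1−x).
Setting these equal: −2x + 12 = −11x + 19, so x = 7/9.
Therefore Ivan plays D with probability 1 − 7/9 = 2/9.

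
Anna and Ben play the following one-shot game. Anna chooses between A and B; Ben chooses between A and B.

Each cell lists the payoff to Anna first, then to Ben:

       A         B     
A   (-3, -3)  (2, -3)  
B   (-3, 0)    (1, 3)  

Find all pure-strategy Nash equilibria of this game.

(A, A): Anna gets -3 ≥ -3 from B, and Ben gets -3 ≥ -3 from B — Nash equilibrium.
(A, B): Anna gets 2 ≥ 1 from B, and Ben gets -3 ≥ -3 from A — Nash equilibrium.
(B, A): Ben prefers B (3 > 0) — not an equilibrium.
(B, B): Anna prefers A (2 > 1) — not an equilibrium.

(A, A) and (A, B)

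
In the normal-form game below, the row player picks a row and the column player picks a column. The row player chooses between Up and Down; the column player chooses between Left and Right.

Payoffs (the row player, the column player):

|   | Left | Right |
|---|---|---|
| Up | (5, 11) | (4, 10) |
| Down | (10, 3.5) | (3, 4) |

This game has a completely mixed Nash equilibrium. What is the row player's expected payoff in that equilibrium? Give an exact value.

First find q, the probability the column player plays Left, from the row player's indifference between Up and Down: 5q + 4(1−q) = 10q + 3(1−q), giving q = 1/6.
Since the row player is indifferent in equilibrium, the row player's expected payoff equals the payoff from either row against (1/6, 5/6). Using Up: 5(1/6) + 4(5/6) = 25/6.

25/6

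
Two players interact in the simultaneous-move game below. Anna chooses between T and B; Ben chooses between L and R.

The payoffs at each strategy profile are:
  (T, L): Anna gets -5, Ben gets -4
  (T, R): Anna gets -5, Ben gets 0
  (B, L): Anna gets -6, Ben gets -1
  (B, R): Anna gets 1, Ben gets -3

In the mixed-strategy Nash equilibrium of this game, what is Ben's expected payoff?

-2

First find p, the probability Anna plays T, from Ben's indifference between L and R: −4p − (1−p) = −3(1−p), giving p = 1/3.
Since Ben is indifferent in equilibrium, Ben's expected payoff equals the payoff from either column against (1/3, 2/3). Using L: −4(1/3) − (2/3) = -2.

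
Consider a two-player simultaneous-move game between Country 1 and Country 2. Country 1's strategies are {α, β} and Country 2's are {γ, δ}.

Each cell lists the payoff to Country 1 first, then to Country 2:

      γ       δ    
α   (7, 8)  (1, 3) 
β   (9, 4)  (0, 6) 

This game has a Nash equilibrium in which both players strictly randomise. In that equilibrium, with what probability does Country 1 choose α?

2/7

Let p be the probability that Country 1 plays α. In a completely mixed equilibrium, Country 2 must be indifferent between γ and δ.
Country 2's expected payoff from γ is 8p + 4(1−p); from δ it is 3p + 6(1−p).
Setting these equal: 4p + 4 = −3p + 6, so p = 2/7.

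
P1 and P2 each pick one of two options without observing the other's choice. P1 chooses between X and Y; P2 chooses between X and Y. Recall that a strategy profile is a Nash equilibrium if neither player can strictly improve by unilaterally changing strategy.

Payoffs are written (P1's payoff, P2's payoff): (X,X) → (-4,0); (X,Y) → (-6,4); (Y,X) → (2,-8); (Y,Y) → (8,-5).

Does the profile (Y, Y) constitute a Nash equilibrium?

Yes

At (Y, Y), P1 earns 8; switching to X would give -6, so P1 has no profitable deviation.
P2 earns -5; switching to X would give -8, so P2 has no profitable deviation.
Neither player can gain by a unilateral deviation, so this profile is a Nash equilibrium.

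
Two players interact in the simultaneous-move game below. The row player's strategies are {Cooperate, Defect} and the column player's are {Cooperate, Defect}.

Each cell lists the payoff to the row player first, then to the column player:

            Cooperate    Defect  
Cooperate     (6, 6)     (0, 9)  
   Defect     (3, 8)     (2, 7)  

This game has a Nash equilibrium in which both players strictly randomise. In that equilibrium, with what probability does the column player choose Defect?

3/5

Let y be the probability that the column player plays Cooperate. In a completely mixed equilibrium, the row player must be indifferent between Cooperate and Defect.
The row player's expected payoff from Cooperate is 6y; from Defect it is 3y + 2(1−y).
Setting these equal: 6y = y + 2, so y = 2/5.
Therefore the column player plays Defect with probability 1 − 2/5 = 3/5.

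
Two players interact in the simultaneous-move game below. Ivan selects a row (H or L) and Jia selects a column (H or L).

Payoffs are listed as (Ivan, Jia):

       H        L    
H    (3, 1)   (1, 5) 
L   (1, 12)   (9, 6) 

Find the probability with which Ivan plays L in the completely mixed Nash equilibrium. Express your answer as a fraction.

2/5

Let x be the probability that Ivan plays H. In a completely mixed equilibrium, Jia must be indifferent between H and L.
Jia's expected payoff from H is x + 12(1−x); from L it is 5x + 6(1−x).
Setting these equal: −11x + 12 = −x + 6, so x = 3/5.
Therefore Ivan plays L with probability 1 − 3/5 = 2/5.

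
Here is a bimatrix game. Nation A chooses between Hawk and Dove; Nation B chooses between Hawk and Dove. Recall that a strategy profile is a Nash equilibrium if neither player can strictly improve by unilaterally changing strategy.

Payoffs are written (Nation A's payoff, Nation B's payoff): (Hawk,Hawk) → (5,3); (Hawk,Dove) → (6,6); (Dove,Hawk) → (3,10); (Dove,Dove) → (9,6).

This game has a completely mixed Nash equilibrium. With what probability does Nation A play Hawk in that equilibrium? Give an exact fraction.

Let p be the probability that Nation A plays Hawk. In a completely mixed equilibrium, Nation B must be indifferent between Hawk and Dove.
Nation B's expected payoff from Hawk is 3p + 10(1−p); from Dove it is 6p + 6(1−p).
Setting these equal: −7p + 10 = 6, so p = 4/7.

4/7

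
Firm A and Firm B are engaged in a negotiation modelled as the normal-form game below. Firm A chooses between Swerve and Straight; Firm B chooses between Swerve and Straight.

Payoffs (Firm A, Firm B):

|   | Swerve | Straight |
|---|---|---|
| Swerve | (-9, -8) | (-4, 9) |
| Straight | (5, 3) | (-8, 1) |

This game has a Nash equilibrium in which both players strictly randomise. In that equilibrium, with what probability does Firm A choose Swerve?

Let p be the probability that Firm A plays Swerve. In a completely mixed equilibrium, Firm B must be indifferent between Swerve and Straight.
Firm B's expected payoff from Swerve is −8p + 3(1−p); from Straight it is 9p + (1−p).
Setting these equal: −11p + 3 = 8p + 1, so p = 2/19.

2/19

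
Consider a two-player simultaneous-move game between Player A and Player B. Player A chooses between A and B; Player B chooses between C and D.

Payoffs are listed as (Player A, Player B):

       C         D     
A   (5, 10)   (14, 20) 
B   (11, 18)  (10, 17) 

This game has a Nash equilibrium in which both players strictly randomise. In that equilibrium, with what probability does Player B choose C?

2/5

Let y be the probability that Player B plays C. In a completely mixed equilibrium, Player A must be indifferent between A and B.
Player A's expected payoff from A is 5y + 14(1−y); from B it is 11y + 10(1−y).
Setting these equal: −9y + 14 = y + 10, so y = 2/5.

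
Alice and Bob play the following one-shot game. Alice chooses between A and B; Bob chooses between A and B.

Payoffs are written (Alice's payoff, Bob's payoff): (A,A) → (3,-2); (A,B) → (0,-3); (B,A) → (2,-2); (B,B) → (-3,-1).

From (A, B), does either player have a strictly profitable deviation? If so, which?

Alice at (A, B) earns 0; deviating to B yields -3 — not better.
Bob earns -3; deviating to A yields -2 — a strict improvement.
Only Bob has a strictly profitable deviation.

Bob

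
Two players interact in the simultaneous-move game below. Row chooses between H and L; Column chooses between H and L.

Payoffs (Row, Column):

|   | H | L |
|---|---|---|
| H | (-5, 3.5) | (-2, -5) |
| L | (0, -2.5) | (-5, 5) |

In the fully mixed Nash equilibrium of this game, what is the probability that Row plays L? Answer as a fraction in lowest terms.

Let r be the probability that Row plays H. In a completely mixed equilibrium, Column must be indifferent between H and L.
Column's expected payoff from H is 3.5r − 2.5(1−r); from L it is −5r + 5(1−r).
Setting these equal: 6r − 2.5 = −10r + 5, so r = 15/32.
Therefore Row plays L with probability 1 − 15/32 = 17/32.

17/32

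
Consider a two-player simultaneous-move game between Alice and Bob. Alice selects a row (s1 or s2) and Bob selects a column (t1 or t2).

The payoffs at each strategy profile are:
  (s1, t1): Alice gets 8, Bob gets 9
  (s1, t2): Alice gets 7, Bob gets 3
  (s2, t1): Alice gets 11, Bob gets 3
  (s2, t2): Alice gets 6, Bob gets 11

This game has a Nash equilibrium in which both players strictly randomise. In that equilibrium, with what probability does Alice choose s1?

4/7

Let r be the probability that Alice plays s1. In a completely mixed equilibrium, Bob must be indifferent between t1 and t2.
Bob's expected payoff from t1 is 9r + 3(1−r); from t2 it is 3r + 11(1−r).
Setting these equal: 6r + 3 = −8r + 11, so r = 4/7.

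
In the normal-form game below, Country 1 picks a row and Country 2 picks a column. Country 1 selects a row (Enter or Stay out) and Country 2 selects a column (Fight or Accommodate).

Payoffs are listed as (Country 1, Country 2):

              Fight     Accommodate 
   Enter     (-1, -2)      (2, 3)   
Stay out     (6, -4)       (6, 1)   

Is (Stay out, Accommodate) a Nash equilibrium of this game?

At (Stay out, Accommodate), Country 1 earns 6; switching to Enter would give 2, so Country 1 has no profitable deviation.
Country 2 earns 1; switching to Fight would give -4, so Country 2 has no profitable deviation.
Neither player can gain by a unilateral deviation, so this profile is a Nash equilibrium.

Yes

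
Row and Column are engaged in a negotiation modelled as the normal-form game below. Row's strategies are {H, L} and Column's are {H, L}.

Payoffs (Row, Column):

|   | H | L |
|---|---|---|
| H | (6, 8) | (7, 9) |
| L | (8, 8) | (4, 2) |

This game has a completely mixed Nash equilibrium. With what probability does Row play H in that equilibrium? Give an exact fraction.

Let r be the probability that Row plays H. In a completely mixed equilibrium, Column must be indifferent between H and L.
Column's expected payoff from H is 8r + 8(1−r); from L it is 9r + 2(1−r).
Setting these equal: 8 = 7r + 2, so r = 6/7.

6/7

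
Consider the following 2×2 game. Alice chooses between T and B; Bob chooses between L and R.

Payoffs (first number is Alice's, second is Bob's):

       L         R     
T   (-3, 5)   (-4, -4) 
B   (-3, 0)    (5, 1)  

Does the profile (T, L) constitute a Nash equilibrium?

Yes

At (T, L), Alice earns -3; switching to B would give -3, so Alice has no profitable deviation.
Bob earns 5; switching to R would give -4, so Bob has no profitable deviation.
Neither player can gain by a unilateral deviation, so this profile is a Nash equilibrium.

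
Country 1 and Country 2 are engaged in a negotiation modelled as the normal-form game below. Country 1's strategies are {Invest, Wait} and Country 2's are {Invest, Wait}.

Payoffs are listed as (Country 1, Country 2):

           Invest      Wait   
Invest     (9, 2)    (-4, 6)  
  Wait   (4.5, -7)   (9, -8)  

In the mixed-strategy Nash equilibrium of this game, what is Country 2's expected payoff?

First find p, the probability Country 1 plays Invest, from Country 2's indifference between Invest and Wait: 2p − 7(1−p) = 6p − 8(1−p), giving p = 1/5.
Since Country 2 is indifferent in equilibrium, Country 2's expected payoff equals the payoff from either column against (1/5, 4/5). Using Invest: 2(1/5) − 7(4/5) = -26/5.

-26/5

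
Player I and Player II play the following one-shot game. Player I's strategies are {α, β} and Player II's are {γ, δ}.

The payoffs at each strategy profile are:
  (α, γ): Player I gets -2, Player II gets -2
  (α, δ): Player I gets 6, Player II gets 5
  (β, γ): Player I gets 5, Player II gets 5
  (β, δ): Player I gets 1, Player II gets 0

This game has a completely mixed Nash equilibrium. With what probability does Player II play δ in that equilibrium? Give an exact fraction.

7/12

Let c be the probability that Player II plays γ. In a completely mixed equilibrium, Player I must be indifferent between α and β.
Player I's expected payoff from α is −2c + 6(1−c); from β it is 5c + (1−c).
Setting these equal: −8c + 6 = 4c + 1, so c = 5/12.
Therefore Player II plays δ with probability 1 − 5/12 = 7/12.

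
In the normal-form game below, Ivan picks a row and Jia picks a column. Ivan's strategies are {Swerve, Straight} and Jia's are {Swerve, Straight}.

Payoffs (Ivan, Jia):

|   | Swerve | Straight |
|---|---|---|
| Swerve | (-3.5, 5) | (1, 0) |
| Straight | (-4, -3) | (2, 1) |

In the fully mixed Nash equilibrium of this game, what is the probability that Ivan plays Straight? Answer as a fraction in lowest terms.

Let x be the probability that Ivan plays Swerve. In a completely mixed equilibrium, Jia must be indifferent between Swerve and Straight.
Jia's expected payoff from Swerve is 5x − 3(1−x); from Straight it is (1−x).
Setting these equal: 8x − 3 = −x + 1, so x = 4/9.
Therefore Ivan plays Straight with probability 1 − 4/9 = 5/9.

5/9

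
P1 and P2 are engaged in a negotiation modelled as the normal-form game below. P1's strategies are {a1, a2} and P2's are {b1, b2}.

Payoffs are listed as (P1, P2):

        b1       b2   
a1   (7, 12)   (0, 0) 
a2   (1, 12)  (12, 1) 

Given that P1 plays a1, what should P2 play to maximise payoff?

Against a1, P2 earns 12 from b1 and 0 from b2.
So b1 is the best response.

b1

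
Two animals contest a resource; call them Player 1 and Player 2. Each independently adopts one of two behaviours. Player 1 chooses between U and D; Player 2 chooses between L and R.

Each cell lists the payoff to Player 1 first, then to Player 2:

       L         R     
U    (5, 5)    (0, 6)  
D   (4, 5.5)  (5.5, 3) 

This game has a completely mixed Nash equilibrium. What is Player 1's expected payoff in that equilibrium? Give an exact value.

55/13

First find y, the probability Player 2 plays L, from Player 1's indifference between U and D: 5y = 4y + 5.5(1−y), giving y = 11/13.
Since Player 1 is indifferent in equilibrium, Player 1's expected payoff equals the payoff from either row against (11/13, 2/13). Using U: 5(11/13) = 55/13.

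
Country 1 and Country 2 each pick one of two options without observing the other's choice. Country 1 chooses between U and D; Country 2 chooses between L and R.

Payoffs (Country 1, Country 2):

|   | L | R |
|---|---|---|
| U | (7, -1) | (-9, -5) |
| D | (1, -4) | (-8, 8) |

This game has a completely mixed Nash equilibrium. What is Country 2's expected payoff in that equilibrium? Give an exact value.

First find p, the probability Country 1 plays U, from Country 2's indifference between L and R: −p − 4(1−p) = −5p + 8(1−p), giving p = 3/4.
Since Country 2 is indifferent in equilibrium, Country 2's expected payoff equals the payoff from either column against (3/4, 1/4). Using L: −(3/4) − 4(1/4) = -7/4.

-7/4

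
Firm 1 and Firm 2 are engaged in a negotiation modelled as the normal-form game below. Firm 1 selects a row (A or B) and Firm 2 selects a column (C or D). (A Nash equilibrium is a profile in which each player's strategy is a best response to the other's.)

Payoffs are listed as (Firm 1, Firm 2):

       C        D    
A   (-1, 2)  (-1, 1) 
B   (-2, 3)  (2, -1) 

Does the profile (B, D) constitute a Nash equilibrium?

No

At (B, D), Firm 1 earns 2; switching to A would give -1, so Firm 1 has no profitable deviation.
Firm 2 earns -1; switching to C would give 3, so Firm 2 would deviate.
Since at least one player can profitably deviate, this is not a Nash equilibrium.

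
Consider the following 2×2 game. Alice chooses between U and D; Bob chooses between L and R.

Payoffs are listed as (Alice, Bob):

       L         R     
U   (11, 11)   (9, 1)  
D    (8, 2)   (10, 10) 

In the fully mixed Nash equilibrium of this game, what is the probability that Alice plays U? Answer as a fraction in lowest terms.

4/9

Let r be the probability that Alice plays U. In a completely mixed equilibrium, Bob must be indifferent between L and R.
Bob's expected payoff from L is 11r + 2(1−r); from R it is r + 10(1−r).
Setting these equal: 9r + 2 = −9r + 10, so r = 4/9.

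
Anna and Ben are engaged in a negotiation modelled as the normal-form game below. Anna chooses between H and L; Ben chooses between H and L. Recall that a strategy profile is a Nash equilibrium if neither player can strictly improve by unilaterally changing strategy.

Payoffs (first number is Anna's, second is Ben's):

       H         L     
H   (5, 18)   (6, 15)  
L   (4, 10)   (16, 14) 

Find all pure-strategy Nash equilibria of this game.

(H, H): Anna gets 5 ≥ 4 from L, and Ben gets 18 ≥ 15 from L — Nash equilibrium.
(H, L): Anna prefers L (16 > 6); Ben prefers H (18 > 15) — not an equilibrium.
(L, H): Anna prefers H (5 > 4); Ben prefers L (14 > 10) — not an equilibrium.
(L, L): Anna gets 16 ≥ 6 from H, and Ben gets 14 ≥ 10 from H — Nash equilibrium.

(H, H) and (L, L)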